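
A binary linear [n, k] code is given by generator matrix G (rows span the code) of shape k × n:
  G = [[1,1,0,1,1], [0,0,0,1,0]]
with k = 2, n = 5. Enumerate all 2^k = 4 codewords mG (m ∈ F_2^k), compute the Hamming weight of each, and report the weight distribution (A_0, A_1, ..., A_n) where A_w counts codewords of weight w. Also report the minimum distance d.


Weight distribution: A_0 = 1, A_1 = 1, A_3 = 1, A_4 = 1. Minimum distance d = 1.

Enumerate all 2^2 = 4 messages m ∈ F_2^2.
For each, compute codeword c = mG in F_2^5, then tally its weight.
  m = 00 → c = 00000, weight = 0.
  m = 10 → c = 11011, weight = 4.
  m = 01 → c = 00010, weight = 1.
  m = 11 → c = 11001, weight = 3.
Tally weights:
  weight 0: 1 codewords.
  weight 1: 1 codewords.
  weight 3: 1 codewords.
  weight 4: 1 codewords.
Minimum distance d = smallest w > 0 with A_w > 0 = 1.
Sanity: Σ A_w = 4 = 2^2 = 4 ✓.


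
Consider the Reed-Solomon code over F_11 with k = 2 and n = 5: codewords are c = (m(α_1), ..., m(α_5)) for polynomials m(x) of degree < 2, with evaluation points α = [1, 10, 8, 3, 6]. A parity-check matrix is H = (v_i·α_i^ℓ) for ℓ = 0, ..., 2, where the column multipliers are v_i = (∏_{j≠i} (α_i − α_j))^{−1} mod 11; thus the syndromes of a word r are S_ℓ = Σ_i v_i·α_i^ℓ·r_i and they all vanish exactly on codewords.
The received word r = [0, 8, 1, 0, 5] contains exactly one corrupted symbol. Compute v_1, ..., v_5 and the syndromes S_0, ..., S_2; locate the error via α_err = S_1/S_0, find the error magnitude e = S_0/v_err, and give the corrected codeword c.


S = (6, 6, 6), error at position 1, error magnitude e = 7, c = [4, 8, 1, 0, 5].

Step 1: column multipliers v_i = (∏_{j≠i}(α_i − α_j))^{−1} mod 11.
  i = 1 (α = 1): (1−10)(1−8)(1−3)(1−6) = (−9)·(−7)·(−2)·(−5) = 630 ≡ 3, so v_1 = 3^{−1} = 4 (mod 11).
  i = 2 (α = 10): (10−1)(10−8)(10−3)(10−6) = 9·2·7·4 = 504 ≡ 9, so v_2 = 9^{−1} = 5 (mod 11).
  i = 3 (α = 8): (8−1)(8−10)(8−3)(8−6) = 7·(−2)·5·2 = −140 ≡ 3, so v_3 = 3^{−1} = 4 (mod 11).
  i = 4 (α = 3): (3−1)(3−10)(3−8)(3−6) = 2·(−7)·(−5)·(−3) = −210 ≡ 10, so v_4 = 10^{−1} = 10 (mod 11).
  i = 5 (α = 6): (6−1)(6−10)(6−8)(6−3) = 5·(−4)·(−2)·3 = 120 ≡ 10, so v_5 = 10^{−1} = 10 (mod 11).
  v = [4, 5, 4, 10, 10].
Step 2: syndromes of r = [0, 8, 1, 0, 5] (all sums mod 11).
  S_0 = Σ v_i r_i = 4·0 + 5·8 + 4·1 + 10·0 + 10·5 = 94 ≡ 6.
  S_1 = Σ v_i α_i r_i = 4·1·0 + 5·10·8 + 4·8·1 + 10·3·0 + 10·6·5 = 732 ≡ 6.
  α_i^2 mod 11 = [1, 1, 9, 9, 3].
  S_2 = Σ v_i α_i^2 r_i = 4·1·0 + 5·1·8 + 4·9·1 + 10·9·0 + 10·3·5 = 226 ≡ 6.
  S = (6, 6, 6) ≠ 0, so r is not a codeword (an error is present).
Step 3: locate the error. For a single error e at position i, S_ℓ = v_i·e·α_i^ℓ, so α_err = S_1/S_0.
  S_0^{−1} = 6^{−1} = 2 (mod 11), so α_err = 6·2 = 12 ≡ 1 = α_1. Error position i = 1.
  Consistency check: S_2/S_1 = 6·2 = 12 ≡ 1 = α_err ✓ (single-error assumption holds).
Step 4: error magnitude e = S_0/v_1 = S_0·∏_{j≠1}(α_1 − α_j) = 6·3 = 18 ≡ 7 (mod 11).
Step 5: correct position 1: c_1 = r_1 − e = 0 − 7 ≡ 4 (mod 11). Hence c = [4, 8, 1, 0, 5].
  Check: interpolating c through the α_i gives m(x) = 6 + 9·x (degree < 2) with m(α_i) = c_i for every i, so c is indeed a codeword.


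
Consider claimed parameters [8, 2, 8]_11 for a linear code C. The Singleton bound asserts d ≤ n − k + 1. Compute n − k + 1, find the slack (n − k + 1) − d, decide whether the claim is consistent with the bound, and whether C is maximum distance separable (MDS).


Singleton RHS = n − k + 1 = 7, slack = -1, bound violated (no such code; not MDS).

Singleton bound: d ≤ n − k + 1.
Here n = 8, k = 2, so n − k + 1 = 7.
Given d = 8, check d ≤ 7: NO.
Slack = (n − k + 1) − d = -1.
The slack is negative: d = 8 exceeds n − k + 1 = 7 by 1, so the Singleton bound is violated and no linear [8, 2, 8]_11 code can exist. In particular it is not MDS (MDS requires d = n − k + 1 exactly).
Description: the claimed parameters are [8, 2, 8]_11; such a code would be impossible (violates the Singleton bound).


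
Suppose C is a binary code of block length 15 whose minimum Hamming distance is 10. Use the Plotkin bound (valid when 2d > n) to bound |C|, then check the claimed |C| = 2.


Plotkin bound M ≤ 4; given |C| = 2 ≤ bound (satisfied).

Check applicability: 2d = 20, n = 15.
2d − n = 5 > 0, so Plotkin applies.
Compute d/(2d−n) = 10/5 ≈ 2.0000.
⌊d/(2d−n)⌋ = 2.
Plotkin bound: M ≤ 2·2 = 4.
Given |C| = 2, check: satisfied.
This |C| is below the Plotkin bound.


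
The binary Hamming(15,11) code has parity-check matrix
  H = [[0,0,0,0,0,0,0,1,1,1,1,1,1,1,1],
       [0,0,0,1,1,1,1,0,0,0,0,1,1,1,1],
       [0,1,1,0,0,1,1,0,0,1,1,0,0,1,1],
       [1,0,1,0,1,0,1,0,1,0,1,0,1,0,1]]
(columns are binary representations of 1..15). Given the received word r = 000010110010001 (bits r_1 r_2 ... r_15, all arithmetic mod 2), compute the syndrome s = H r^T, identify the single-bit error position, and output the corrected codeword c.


s = (1, 1, 1, 0)^T, error position = 14, corrected codeword c = 000010110010011

Compute s = H r^T mod 2 one row at a time:
  s_1 = 1 + 0 + 0 + 1 + 0 + 0 + 0 + 1 = 3 ≡ 1 (mod 2).
  s_2 = 0 + 1 + 0 + 1 + 0 + 0 + 0 + 1 = 3 ≡ 1 (mod 2).
  s_3 = 0 + 0 + 0 + 1 + 0 + 1 + 0 + 1 = 3 ≡ 1 (mod 2).
  s_4 = 0 + 0 + 1 + 1 + 0 + 1 + 0 + 1 = 4 ≡ 0 (mod 2).
s = (1, 1, 1, 0)^T — this equals column 14 of H (binary 1110), so error is at position 14.
Correct: flip bit 14 of r = 000010110010001 to get c = 000010110010011.


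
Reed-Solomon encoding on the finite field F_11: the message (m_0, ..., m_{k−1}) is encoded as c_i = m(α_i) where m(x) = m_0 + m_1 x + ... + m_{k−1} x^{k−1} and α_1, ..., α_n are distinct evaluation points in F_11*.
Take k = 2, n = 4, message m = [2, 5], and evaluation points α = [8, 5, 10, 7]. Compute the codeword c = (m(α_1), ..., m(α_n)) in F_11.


c = [9, 5, 8, 4]

Message polynomial: m(x) = 2 + 5·x (mod 11).
For each evaluation point α_i, compute m(α_i) mod 11:
  α_1 = 8: Horner steps 5 → 9, so m(8) = 9.
  α_2 = 5: Horner steps 5 → 5, so m(5) = 5.
  α_3 = 10: Horner steps 5 → 8, so m(10) = 8.
  α_4 = 7: Horner steps 5 → 4, so m(7) = 4.
Codeword c = [9, 5, 8, 4] ∈ F_11^4.


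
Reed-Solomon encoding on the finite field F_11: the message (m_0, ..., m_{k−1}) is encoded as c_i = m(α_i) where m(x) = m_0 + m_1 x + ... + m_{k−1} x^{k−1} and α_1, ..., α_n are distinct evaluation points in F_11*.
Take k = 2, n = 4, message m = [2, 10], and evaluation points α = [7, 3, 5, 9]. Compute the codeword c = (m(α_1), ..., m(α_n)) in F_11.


c = [6, 10, 8, 4]

Message polynomial: m(x) = 2 + 10·x (mod 11).
For each evaluation point α_i, compute m(α_i) mod 11:
  α_1 = 7: Horner steps 10 → 6, so m(7) = 6.
  α_2 = 3: Horner steps 10 → 10, so m(3) = 10.
  α_3 = 5: Horner steps 10 → 8, so m(5) = 8.
  α_4 = 9: Horner steps 10 → 4, so m(9) = 4.
Codeword c = [6, 10, 8, 4] ∈ F_11^4.


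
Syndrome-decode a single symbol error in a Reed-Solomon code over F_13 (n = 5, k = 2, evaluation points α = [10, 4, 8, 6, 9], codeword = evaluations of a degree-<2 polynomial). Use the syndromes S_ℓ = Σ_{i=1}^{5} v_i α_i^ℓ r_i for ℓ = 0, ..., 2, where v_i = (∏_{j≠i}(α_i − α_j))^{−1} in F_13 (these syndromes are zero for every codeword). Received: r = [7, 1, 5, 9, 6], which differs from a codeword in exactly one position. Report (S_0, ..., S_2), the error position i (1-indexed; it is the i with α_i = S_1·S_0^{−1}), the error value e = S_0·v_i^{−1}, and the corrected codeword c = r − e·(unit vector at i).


S = (8, 9, 2), error at position 4, error magnitude e = 6, c = [7, 1, 5, 3, 6].

Step 1: column multipliers v_i = (∏_{j≠i}(α_i − α_j))^{−1} mod 13.
  i = 1 (α = 10): (10−4)(10−8)(10−6)(10−9) = 6·2·4·1 = 48 ≡ 9, so v_1 = 9^{−1} = 3 (mod 13).
  i = 2 (α = 4): (4−10)(4−8)(4−6)(4−9) = (−6)·(−4)·(−2)·(−5) = 240 ≡ 6, so v_2 = 6^{−1} = 11 (mod 13).
  i = 3 (α = 8): (8−10)(8−4)(8−6)(8−9) = (−2)·4·2·(−1) = 16 ≡ 3, so v_3 = 3^{−1} = 9 (mod 13).
  i = 4 (α = 6): (6−10)(6−4)(6−8)(6−9) = (−4)·2·(−2)·(−3) = −48 ≡ 4, so v_4 = 4^{−1} = 10 (mod 13).
  i = 5 (α = 9): (9−10)(9−4)(9−8)(9−6) = (−1)·5·1·3 = −15 ≡ 11, so v_5 = 11^{−1} = 6 (mod 13).
  v = [3, 11, 9, 10, 6].
Step 2: syndromes of r = [7, 1, 5, 9, 6] (all sums mod 13).
  S_0 = Σ v_i r_i = 3·7 + 11·1 + 9·5 + 10·9 + 6·6 = 203 ≡ 8.
  S_1 = Σ v_i α_i r_i = 3·10·7 + 11·4·1 + 9·8·5 + 10·6·9 + 6·9·6 = 1478 ≡ 9.
  α_i^2 mod 13 = [9, 3, 12, 10, 3].
  S_2 = Σ v_i α_i^2 r_i = 3·9·7 + 11·3·1 + 9·12·5 + 10·10·9 + 6·3·6 = 1770 ≡ 2.
  S = (8, 9, 2) ≠ 0, so r is not a codeword (an error is present).
Step 3: locate the error. For a single error e at position i, S_ℓ = v_i·e·α_i^ℓ, so α_err = S_1/S_0.
  S_0^{−1} = 8^{−1} = 5 (mod 13), so α_err = 9·5 = 45 ≡ 6 = α_4. Error position i = 4.
  Consistency check: S_2/S_1 = 2·3 = 6 ≡ 6 = α_err ✓ (single-error assumption holds).
Step 4: error magnitude e = S_0/v_4 = S_0·∏_{j≠4}(α_4 − α_j) = 8·4 = 32 ≡ 6 (mod 13).
Step 5: correct position 4: c_4 = r_4 − e = 9 − 6 ≡ 3 (mod 13). Hence c = [7, 1, 5, 3, 6].
  Check: interpolating c through the α_i gives m(x) = 10 + 1·x (degree < 2) with m(α_i) = c_i for every i, so c is indeed a codeword.


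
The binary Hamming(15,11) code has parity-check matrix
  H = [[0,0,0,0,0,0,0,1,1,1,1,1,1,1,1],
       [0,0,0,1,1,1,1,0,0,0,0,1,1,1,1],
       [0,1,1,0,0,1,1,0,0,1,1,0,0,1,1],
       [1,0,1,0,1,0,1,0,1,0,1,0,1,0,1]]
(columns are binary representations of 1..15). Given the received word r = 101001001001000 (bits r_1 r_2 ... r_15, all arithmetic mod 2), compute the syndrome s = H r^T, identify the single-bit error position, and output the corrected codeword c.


s = (0, 0, 0, 1)^T, error position = 1, corrected codeword c = 001001001001000

Compute s = H r^T mod 2 one row at a time:
  s_1 = 0 + 1 + 0 + 0 + 1 + 0 + 0 + 0 = 2 ≡ 0 (mod 2).
  s_2 = 0 + 0 + 1 + 0 + 1 + 0 + 0 + 0 = 2 ≡ 0 (mod 2).
  s_3 = 0 + 1 + 1 + 0 + 0 + 0 + 0 + 0 = 2 ≡ 0 (mod 2).
  s_4 = 1 + 1 + 0 + 0 + 1 + 0 + 0 + 0 = 3 ≡ 1 (mod 2).
s = (0, 0, 0, 1)^T — this equals column 1 of H (binary 0001), so error is at position 1.
Correct: flip bit 1 of r = 101001001001000 to get c = 001001001001000.


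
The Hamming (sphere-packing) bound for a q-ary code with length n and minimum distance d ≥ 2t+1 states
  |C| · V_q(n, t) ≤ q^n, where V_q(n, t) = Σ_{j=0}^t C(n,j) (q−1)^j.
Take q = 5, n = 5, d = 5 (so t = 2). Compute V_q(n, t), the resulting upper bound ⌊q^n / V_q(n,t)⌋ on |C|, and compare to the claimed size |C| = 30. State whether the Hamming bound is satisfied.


V_q(n, t) = 181, q^n = 3125, Hamming bound = 17, |C| = 30 > bound (violated).

Step 1: Compute V_q(n, t) = Σ_{j=0}^2 C(n, j) (q−1)^j.
  j = 0: C(5,0)·(4)^0 = 1·1 = 1.
  j = 1: C(5,1)·(4)^1 = 5·4 = 20.
  j = 2: C(5,2)·(4)^2 = 10·16 = 160.
  V_q(n, t) = 1 + 20 + 160 = 181.
Step 2: q^n = 5^5 = 3125.
Step 3: Hamming bound ⌊q^n / V_q(n,t)⌋ = ⌊3125/181⌋ = 17.
Step 4: Compare |C| = 30 to 17: violated.
The claimed |C| lies above the Hamming bound, so no 5-ary code of length 5 with d ≥ 5 can have 30 codewords.


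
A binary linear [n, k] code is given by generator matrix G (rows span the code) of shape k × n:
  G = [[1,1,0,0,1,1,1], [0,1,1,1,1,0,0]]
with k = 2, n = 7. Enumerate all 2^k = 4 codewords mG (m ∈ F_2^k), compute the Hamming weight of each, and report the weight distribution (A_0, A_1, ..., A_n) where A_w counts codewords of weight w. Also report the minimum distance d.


Weight distribution: A_0 = 1, A_4 = 1, A_5 = 2. Minimum distance d = 4.

Enumerate all 2^2 = 4 messages m ∈ F_2^2.
For each, compute codeword c = mG in F_2^7, then tally its weight.
  m = 00 → c = 0000000, weight = 0.
  m = 10 → c = 1100111, weight = 5.
  m = 01 → c = 0111100, weight = 4.
  m = 11 → c = 1011011, weight = 5.
Tally weights:
  weight 0: 1 codewords.
  weight 4: 1 codewords.
  weight 5: 2 codewords.
Minimum distance d = smallest w > 0 with A_w > 0 = 4.
Sanity: Σ A_w = 4 = 2^2 = 4 ✓.


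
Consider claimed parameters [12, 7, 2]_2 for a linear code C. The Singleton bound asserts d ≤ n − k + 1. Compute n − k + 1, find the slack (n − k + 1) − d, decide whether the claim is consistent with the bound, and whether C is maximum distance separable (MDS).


Singleton RHS = n − k + 1 = 6, slack = 4, bound satisfied, not MDS.

Singleton bound: d ≤ n − k + 1.
Here n = 12, k = 7, so n − k + 1 = 6.
Given d = 2, check d ≤ 6: YES.
Slack = (n − k + 1) − d = 4.
The code is NOT MDS (slack = 4 > 0).
Description: the claimed parameters are [12, 7, 2]_2; such a code would be non-MDS.


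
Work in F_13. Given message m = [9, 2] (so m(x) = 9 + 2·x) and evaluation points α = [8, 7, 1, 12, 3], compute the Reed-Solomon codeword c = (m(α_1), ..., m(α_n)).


c = [12, 10, 11, 7, 2]

Message polynomial: m(x) = 9 + 2·x (mod 13).
For each evaluation point α_i, compute m(α_i) mod 13:
  α_1 = 8: Horner steps 2 → 12, so m(8) = 12.
  α_2 = 7: Horner steps 2 → 10, so m(7) = 10.
  α_3 = 1: Horner steps 2 → 11, so m(1) = 11.
  α_4 = 12: Horner steps 2 → 7, so m(12) = 7.
  α_5 = 3: Horner steps 2 → 2, so m(3) = 2.
Codeword c = [12, 10, 11, 7, 2] ∈ F_13^5.


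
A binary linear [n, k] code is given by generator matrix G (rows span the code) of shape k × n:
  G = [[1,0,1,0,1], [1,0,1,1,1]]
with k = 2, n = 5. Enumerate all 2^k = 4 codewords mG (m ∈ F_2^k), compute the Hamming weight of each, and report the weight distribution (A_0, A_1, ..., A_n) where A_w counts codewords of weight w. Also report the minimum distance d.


Weight distribution: A_0 = 1, A_1 = 1, A_3 = 1, A_4 = 1. Minimum distance d = 1.

Enumerate all 2^2 = 4 messages m ∈ F_2^2.
For each, compute codeword c = mG in F_2^5, then tally its weight.
  m = 00 → c = 00000, weight = 0.
  m = 10 → c = 10101, weight = 3.
  m = 01 → c = 10111, weight = 4.
  m = 11 → c = 00010, weight = 1.
Tally weights:
  weight 0: 1 codewords.
  weight 1: 1 codewords.
  weight 3: 1 codewords.
  weight 4: 1 codewords.
Minimum distance d = smallest w > 0 with A_w > 0 = 1.
Sanity: Σ A_w = 4 = 2^2 = 4 ✓.


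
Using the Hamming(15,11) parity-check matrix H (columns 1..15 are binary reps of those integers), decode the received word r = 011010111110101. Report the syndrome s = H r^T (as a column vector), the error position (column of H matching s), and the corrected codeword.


s = (0, 0, 0, 1)^T, error position = 1, corrected codeword c = 111010111110101

Compute s = H r^T mod 2 one row at a time:
  s_1 = 1 + 1 + 1 + 1 + 0 + 1 + 0 + 1 = 6 ≡ 0 (mod 2).
  s_2 = 0 + 1 + 0 + 1 + 0 + 1 + 0 + 1 = 4 ≡ 0 (mod 2).
  s_3 = 1 + 1 + 0 + 1 + 1 + 1 + 0 + 1 = 6 ≡ 0 (mod 2).
  s_4 = 0 + 1 + 1 + 1 + 1 + 1 + 1 + 1 = 7 ≡ 1 (mod 2).
s = (0, 0, 0, 1)^T — this equals column 1 of H (binary 0001), so error is at position 1.
Correct: flip bit 1 of r = 011010111110101 to get c = 111010111110101.


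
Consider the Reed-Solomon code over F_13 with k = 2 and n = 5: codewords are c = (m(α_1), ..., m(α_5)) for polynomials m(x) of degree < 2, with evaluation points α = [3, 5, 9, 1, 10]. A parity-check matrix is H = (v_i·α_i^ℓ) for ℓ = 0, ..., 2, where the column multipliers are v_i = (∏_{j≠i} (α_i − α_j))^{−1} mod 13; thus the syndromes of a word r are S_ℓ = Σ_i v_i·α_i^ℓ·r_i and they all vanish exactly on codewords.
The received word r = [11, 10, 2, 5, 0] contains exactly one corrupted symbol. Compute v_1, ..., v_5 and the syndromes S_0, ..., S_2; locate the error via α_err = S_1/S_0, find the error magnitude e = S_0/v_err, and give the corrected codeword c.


S = (10, 4, 12), error at position 1, error magnitude e = 10, c = [1, 10, 2, 5, 0].

Step 1: column multipliers v_i = (∏_{j≠i}(α_i − α_j))^{−1} mod 13.
  i = 1 (α = 3): (3−5)(3−9)(3−1)(3−10) = (−2)·(−6)·2·(−7) = −168 ≡ 1, so v_1 = 1^{−1} = 1 (mod 13).
  i = 2 (α = 5): (5−3)(5−9)(5−1)(5−10) = 2·(−4)·4·(−5) = 160 ≡ 4, so v_2 = 4^{−1} = 10 (mod 13).
  i = 3 (α = 9): (9−3)(9−5)(9−1)(9−10) = 6·4·8·(−1) = −192 ≡ 3, so v_3 = 3^{−1} = 9 (mod 13).
  i = 4 (α = 1): (1−3)(1−5)(1−9)(1−10) = (−2)·(−4)·(−8)·(−9) = 576 ≡ 4, so v_4 = 4^{−1} = 10 (mod 13).
  i = 5 (α = 10): (10−3)(10−5)(10−9)(10−1) = 7·5·1·9 = 315 ≡ 3, so v_5 = 3^{−1} = 9 (mod 13).
  v = [1, 10, 9, 10, 9].
Step 2: syndromes of r = [11, 10, 2, 5, 0] (all sums mod 13).
  S_0 = Σ v_i r_i = 1·11 + 10·10 + 9·2 + 10·5 + 9·0 = 179 ≡ 10.
  S_1 = Σ v_i α_i r_i = 1·3·11 + 10·5·10 + 9·9·2 + 10·1·5 + 9·10·0 = 745 ≡ 4.
  α_i^2 mod 13 = [9, 12, 3, 1, 9].
  S_2 = Σ v_i α_i^2 r_i = 1·9·11 + 10·12·10 + 9·3·2 + 10·1·5 + 9·9·0 = 1403 ≡ 12.
  S = (10, 4, 12) ≠ 0, so r is not a codeword (an error is present).
Step 3: locate the error. For a single error e at position i, S_ℓ = v_i·e·α_i^ℓ, so α_err = S_1/S_0.
  S_0^{−1} = 10^{−1} = 4 (mod 13), so α_err = 4·4 = 16 ≡ 3 = α_1. Error position i = 1.
  Consistency check: S_2/S_1 = 12·10 = 120 ≡ 3 = α_err ✓ (single-error assumption holds).
Step 4: error magnitude e = S_0/v_1 = S_0·∏_{j≠1}(α_1 − α_j) = 10·1 = 10 ≡ 10 (mod 13).
Step 5: correct position 1: c_1 = r_1 − e = 11 − 10 ≡ 1 (mod 13). Hence c = [1, 10, 2, 5, 0].
  Check: interpolating c through the α_i gives m(x) = 7 + 11·x (degree < 2) with m(α_i) = c_i for every i, so c is indeed a codeword.


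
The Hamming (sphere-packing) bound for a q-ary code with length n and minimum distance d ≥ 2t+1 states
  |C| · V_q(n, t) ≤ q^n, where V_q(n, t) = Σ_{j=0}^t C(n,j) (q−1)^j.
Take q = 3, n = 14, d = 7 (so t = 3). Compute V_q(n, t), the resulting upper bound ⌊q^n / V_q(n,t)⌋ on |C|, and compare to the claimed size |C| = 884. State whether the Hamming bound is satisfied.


V_q(n, t) = 3305, q^n = 4782969, Hamming bound = 1447, |C| = 884 ≤ bound (satisfied).

Step 1: Compute V_q(n, t) = Σ_{j=0}^3 C(n, j) (q−1)^j.
  j = 0: C(14,0)·(2)^0 = 1·1 = 1.
  j = 1: C(14,1)·(2)^1 = 14·2 = 28.
  j = 2: C(14,2)·(2)^2 = 91·4 = 364.
  j = 3: C(14,3)·(2)^3 = 364·8 = 2912.
  V_q(n, t) = 1 + 28 + 364 + 2912 = 3305.
Step 2: q^n = 3^14 = 4782969.
Step 3: Hamming bound ⌊q^n / V_q(n,t)⌋ = ⌊4782969/3305⌋ = 1447.
Step 4: Compare |C| = 884 to 1447: satisfied.
The claimed |C| lies below the Hamming bound.


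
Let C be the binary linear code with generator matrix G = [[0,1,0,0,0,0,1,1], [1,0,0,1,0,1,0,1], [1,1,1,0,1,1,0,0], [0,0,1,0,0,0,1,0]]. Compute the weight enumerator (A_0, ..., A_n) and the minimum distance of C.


Weight distribution: A_0 = 1, A_2 = 2, A_3 = 2, A_4 = 3, A_5 = 6, A_6 = 2. Minimum distance d = 2.

Enumerate all 2^4 = 16 messages m ∈ F_2^4.
For each, compute codeword c = mG in F_2^8, then tally its weight.
  m = 0000 → c = 00000000, weight = 0.
  m = 1000 → c = 01000011, weight = 3.
  m = 0100 → c = 10010101, weight = 4.
  m = 1100 → c = 11010110, weight = 5.
  m = 0010 → c = 11101100, weight = 5.
  m = 1010 → c = 10101111, weight = 6.
  m = 0110 → c = 01111001, weight = 5.
  m = 1110 → c = 00111010, weight = 4.
  m = 0001 → c = 00100010, weight = 2.
  m = 1001 → c = 01100001, weight = 3.
  m = 0101 → c = 10110111, weight = 6.
  m = 1101 → c = 11110100, weight = 5.
  m = 0011 → c = 11001110, weight = 5.
  m = 1011 → c = 10001101, weight = 4.
  m = 0111 → c = 01011011, weight = 5.
  m = 1111 → c = 00011000, weight = 2.
Tally weights:
  weight 0: 1 codewords.
  weight 2: 2 codewords.
  weight 3: 2 codewords.
  weight 4: 3 codewords.
  weight 5: 6 codewords.
  weight 6: 2 codewords.
Minimum distance d = smallest w > 0 with A_w > 0 = 2.
Sanity: Σ A_w = 16 = 2^4 = 16 ✓.


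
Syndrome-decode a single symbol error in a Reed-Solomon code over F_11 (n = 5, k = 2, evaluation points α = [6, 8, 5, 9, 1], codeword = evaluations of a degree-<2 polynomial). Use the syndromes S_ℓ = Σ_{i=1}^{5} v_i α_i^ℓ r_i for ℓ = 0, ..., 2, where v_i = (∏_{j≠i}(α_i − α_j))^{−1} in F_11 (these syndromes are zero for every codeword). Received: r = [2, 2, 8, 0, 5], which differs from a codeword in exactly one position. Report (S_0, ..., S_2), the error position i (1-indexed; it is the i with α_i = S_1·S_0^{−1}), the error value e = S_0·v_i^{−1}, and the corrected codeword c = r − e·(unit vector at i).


S = (5, 8, 4), error at position 1, error magnitude e = 7, c = [6, 2, 8, 0, 5].

Step 1: column multipliers v_i = (∏_{j≠i}(α_i − α_j))^{−1} mod 11.
  i = 1 (α = 6): (6−8)(6−5)(6−9)(6−1) = (−2)·1·(−3)·5 = 30 ≡ 8, so v_1 = 8^{−1} = 7 (mod 11).
  i = 2 (α = 8): (8−6)(8−5)(8−9)(8−1) = 2·3·(−1)·7 = −42 ≡ 2, so v_2 = 2^{−1} = 6 (mod 11).
  i = 3 (α = 5): (5−6)(5−8)(5−9)(5−1) = (−1)·(−3)·(−4)·4 = −48 ≡ 7, so v_3 = 7^{−1} = 8 (mod 11).
  i = 4 (α = 9): (9−6)(9−8)(9−5)(9−1) = 3·1·4·8 = 96 ≡ 8, so v_4 = 8^{−1} = 7 (mod 11).
  i = 5 (α = 1): (1−6)(1−8)(1−5)(1−9) = (−5)·(−7)·(−4)·(−8) = 1120 ≡ 9, so v_5 = 9^{−1} = 5 (mod 11).
  v = [7, 6, 8, 7, 5].
Step 2: syndromes of r = [2, 2, 8, 0, 5] (all sums mod 11).
  S_0 = Σ v_i r_i = 7·2 + 6·2 + 8·8 + 7·0 + 5·5 = 115 ≡ 5.
  S_1 = Σ v_i α_i r_i = 7·6·2 + 6·8·2 + 8·5·8 + 7·9·0 + 5·1·5 = 525 ≡ 8.
  α_i^2 mod 11 = [3, 9, 3, 4, 1].
  S_2 = Σ v_i α_i^2 r_i = 7·3·2 + 6·9·2 + 8·3·8 + 7·4·0 + 5·1·5 = 367 ≡ 4.
  S = (5, 8, 4) ≠ 0, so r is not a codeword (an error is present).
Step 3: locate the error. For a single error e at position i, S_ℓ = v_i·e·α_i^ℓ, so α_err = S_1/S_0.
  S_0^{−1} = 5^{−1} = 9 (mod 11), so α_err = 8·9 = 72 ≡ 6 = α_1. Error position i = 1.
  Consistency check: S_2/S_1 = 4·7 = 28 ≡ 6 = α_err ✓ (single-error assumption holds).
Step 4: error magnitude e = S_0/v_1 = S_0·∏_{j≠1}(α_1 − α_j) = 5·8 = 40 ≡ 7 (mod 11).
Step 5: correct position 1: c_1 = r_1 − e = 2 − 7 ≡ 6 (mod 11). Hence c = [6, 2, 8, 0, 5].
  Check: interpolating c through the α_i gives m(x) = 7 + 9·x (degree < 2) with m(α_i) = c_i for every i, so c is indeed a codeword.


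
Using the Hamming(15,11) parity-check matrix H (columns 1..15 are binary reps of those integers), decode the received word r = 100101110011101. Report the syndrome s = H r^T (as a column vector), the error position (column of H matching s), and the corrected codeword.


s = (1, 0, 0, 1)^T, error position = 9, corrected codeword c = 100101111011101

Compute s = H r^T mod 2 one row at a time:
  s_1 = 1 + 0 + 0 + 1 + 1 + 1 + 0 + 1 = 5 ≡ 1 (mod 2).
  s_2 = 1 + 0 + 1 + 1 + 1 + 1 + 0 + 1 = 6 ≡ 0 (mod 2).
  s_3 = 0 + 0 + 1 + 1 + 0 + 1 + 0 + 1 = 4 ≡ 0 (mod 2).
  s_4 = 1 + 0 + 0 + 1 + 0 + 1 + 1 + 1 = 5 ≡ 1 (mod 2).
s = (1, 0, 0, 1)^T — this equals column 9 of H (binary 1001), so error is at position 9.
Correct: flip bit 9 of r = 100101110011101 to get c = 100101111011101.


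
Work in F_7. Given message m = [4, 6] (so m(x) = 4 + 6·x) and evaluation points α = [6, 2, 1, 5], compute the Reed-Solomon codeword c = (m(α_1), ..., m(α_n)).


c = [5, 2, 3, 6]

Message polynomial: m(x) = 4 + 6·x (mod 7).
For each evaluation point α_i, compute m(α_i) mod 7:
  α_1 = 6: Horner steps 6 → 5, so m(6) = 5.
  α_2 = 2: Horner steps 6 → 2, so m(2) = 2.
  α_3 = 1: Horner steps 6 → 3, so m(1) = 3.
  α_4 = 5: Horner steps 6 → 6, so m(5) = 6.
Codeword c = [5, 2, 3, 6] ∈ F_7^4.


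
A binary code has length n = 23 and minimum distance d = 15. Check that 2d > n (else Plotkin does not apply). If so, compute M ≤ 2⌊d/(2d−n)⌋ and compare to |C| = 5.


Plotkin bound M ≤ 4; given |C| = 5 > bound (violated).

Check applicability: 2d = 30, n = 23.
2d − n = 7 > 0, so Plotkin applies.
Compute d/(2d−n) = 15/7 ≈ 2.1429.
⌊d/(2d−n)⌋ = 2.
Plotkin bound: M ≤ 2·2 = 4.
Given |C| = 5, check: VIOLATED.
This |C| is above the Plotkin bound, so no binary code with n = 23, d = 15 and 5 codewords exists.


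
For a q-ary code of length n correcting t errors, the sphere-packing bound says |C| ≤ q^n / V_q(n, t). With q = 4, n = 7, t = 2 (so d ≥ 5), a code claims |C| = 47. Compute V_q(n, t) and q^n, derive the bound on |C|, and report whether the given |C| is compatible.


V_q(n, t) = 211, q^n = 16384, Hamming bound = 77, |C| = 47 ≤ bound (satisfied).

Step 1: Compute V_q(n, t) = Σ_{j=0}^2 C(n, j) (q−1)^j.
  j = 0: C(7,0)·(3)^0 = 1·1 = 1.
  j = 1: C(7,1)·(3)^1 = 7·3 = 21.
  j = 2: C(7,2)·(3)^2 = 21·9 = 189.
  V_q(n, t) = 1 + 21 + 189 = 211.
Step 2: q^n = 4^7 = 16384.
Step 3: Hamming bound ⌊q^n / V_q(n,t)⌋ = ⌊16384/211⌋ = 77.
Step 4: Compare |C| = 47 to 77: satisfied.
The claimed |C| lies below the Hamming bound.


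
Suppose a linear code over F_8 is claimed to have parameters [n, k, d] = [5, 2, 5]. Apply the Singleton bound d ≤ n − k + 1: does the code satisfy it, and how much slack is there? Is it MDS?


Singleton RHS = n − k + 1 = 4, slack = -1, bound violated (no such code; not MDS).

Singleton bound: d ≤ n − k + 1.
Here n = 5, k = 2, so n − k + 1 = 4.
Given d = 5, check d ≤ 4: NO.
Slack = (n − k + 1) − d = -1.
The slack is negative: d = 5 exceeds n − k + 1 = 4 by 1, so the Singleton bound is violated and no linear [5, 2, 5]_8 code can exist. In particular it is not MDS (MDS requires d = n − k + 1 exactly).
Description: the claimed parameters are [5, 2, 5]_8; such a code would be impossible (violates the Singleton bound).


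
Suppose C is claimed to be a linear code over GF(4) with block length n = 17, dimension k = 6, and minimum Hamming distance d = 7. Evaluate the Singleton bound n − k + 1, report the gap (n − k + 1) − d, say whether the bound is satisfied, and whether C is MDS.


Singleton RHS = n − k + 1 = 12, slack = 5, bound satisfied, not MDS.

Singleton bound: d ≤ n − k + 1.
Here n = 17, k = 6, so n − k + 1 = 12.
Given d = 7, check d ≤ 12: YES.
Slack = (n − k + 1) − d = 5.
The code is NOT MDS (slack = 5 > 0).
Description: the claimed parameters are [17, 6, 7]_4; such a code would be non-MDS.


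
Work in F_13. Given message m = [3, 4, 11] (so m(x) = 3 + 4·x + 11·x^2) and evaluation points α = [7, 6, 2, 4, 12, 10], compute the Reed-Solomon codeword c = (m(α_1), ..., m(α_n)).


c = [11, 7, 3, 0, 10, 12]

Message polynomial: m(x) = 3 + 4·x + 11·x^2 (mod 13).
For each evaluation point α_i, compute m(α_i) mod 13:
  α_1 = 7: Horner steps 11 → 3 → 11, so m(7) = 11.
  α_2 = 6: Horner steps 11 → 5 → 7, so m(6) = 7.
  α_3 = 2: Horner steps 11 → 0 → 3, so m(2) = 3.
  α_4 = 4: Horner steps 11 → 9 → 0, so m(4) = 0.
  α_5 = 12: Horner steps 11 → 6 → 10, so m(12) = 10.
  α_6 = 10: Horner steps 11 → 10 → 12, so m(10) = 12.
Codeword c = [11, 7, 3, 0, 10, 12] ∈ F_13^6.


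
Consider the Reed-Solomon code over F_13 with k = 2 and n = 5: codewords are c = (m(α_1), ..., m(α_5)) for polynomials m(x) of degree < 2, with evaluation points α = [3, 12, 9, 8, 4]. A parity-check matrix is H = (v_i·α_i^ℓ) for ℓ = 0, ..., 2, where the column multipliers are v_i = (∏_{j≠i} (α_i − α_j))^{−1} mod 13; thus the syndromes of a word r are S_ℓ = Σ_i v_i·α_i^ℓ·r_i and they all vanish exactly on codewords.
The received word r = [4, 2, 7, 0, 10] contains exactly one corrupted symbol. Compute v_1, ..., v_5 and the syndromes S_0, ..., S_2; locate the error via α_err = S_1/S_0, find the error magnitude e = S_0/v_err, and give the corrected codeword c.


S = (10, 1, 4), error at position 5, error magnitude e = 12, c = [4, 2, 7, 0, 11].

Step 1: column multipliers v_i = (∏_{j≠i}(α_i − α_j))^{−1} mod 13.
  i = 1 (α = 3): (3−12)(3−9)(3−8)(3−4) = (−9)·(−6)·(−5)·(−1) = 270 ≡ 10, so v_1 = 10^{−1} = 4 (mod 13).
  i = 2 (α = 12): (12−3)(12−9)(12−8)(12−4) = 9·3·4·8 = 864 ≡ 6, so v_2 = 6^{−1} = 11 (mod 13).
  i = 3 (α = 9): (9−3)(9−12)(9−8)(9−4) = 6·(−3)·1·5 = −90 ≡ 1, so v_3 = 1^{−1} = 1 (mod 13).
  i = 4 (α = 8): (8−3)(8−12)(8−9)(8−4) = 5·(−4)·(−1)·4 = 80 ≡ 2, so v_4 = 2^{−1} = 7 (mod 13).
  i = 5 (α = 4): (4−3)(4−12)(4−9)(4−8) = 1·(−8)·(−5)·(−4) = −160 ≡ 9, so v_5 = 9^{−1} = 3 (mod 13).
  v = [4, 11, 1, 7, 3].
Step 2: syndromes of r = [4, 2, 7, 0, 10] (all sums mod 13).
  S_0 = Σ v_i r_i = 4·4 + 11·2 + 1·7 + 7·0 + 3·10 = 75 ≡ 10.
  S_1 = Σ v_i α_i r_i = 4·3·4 + 11·12·2 + 1·9·7 + 7·8·0 + 3·4·10 = 495 ≡ 1.
  α_i^2 mod 13 = [9, 1, 3, 12, 3].
  S_2 = Σ v_i α_i^2 r_i = 4·9·4 + 11·1·2 + 1·3·7 + 7·12·0 + 3·3·10 = 277 ≡ 4.
  S = (10, 1, 4) ≠ 0, so r is not a codeword (an error is present).
Step 3: locate the error. For a single error e at position i, S_ℓ = v_i·e·α_i^ℓ, so α_err = S_1/S_0.
  S_0^{−1} = 10^{−1} = 4 (mod 13), so α_err = 1·4 = 4 ≡ 4 = α_5. Error position i = 5.
  Consistency check: S_2/S_1 = 4·1 = 4 ≡ 4 = α_err ✓ (single-error assumption holds).
Step 4: error magnitude e = S_0/v_5 = S_0·∏_{j≠5}(α_5 − α_j) = 10·9 = 90 ≡ 12 (mod 13).
Step 5: correct position 5: c_5 = r_5 − e = 10 − 12 ≡ 11 (mod 13). Hence c = [4, 2, 7, 0, 11].
  Check: interpolating c through the α_i gives m(x) = 9 + 7·x (degree < 2) with m(α_i) = c_i for every i, so c is indeed a codeword.


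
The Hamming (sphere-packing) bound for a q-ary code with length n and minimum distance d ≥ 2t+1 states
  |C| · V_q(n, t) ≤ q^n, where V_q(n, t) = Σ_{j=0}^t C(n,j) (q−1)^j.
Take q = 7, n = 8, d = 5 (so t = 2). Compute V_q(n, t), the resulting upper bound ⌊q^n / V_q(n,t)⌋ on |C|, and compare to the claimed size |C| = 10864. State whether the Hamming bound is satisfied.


V_q(n, t) = 1057, q^n = 5764801, Hamming bound = 5453, |C| = 10864 > bound (violated).

Step 1: Compute V_q(n, t) = Σ_{j=0}^2 C(n, j) (q−1)^j.
  j = 0: C(8,0)·(6)^0 = 1·1 = 1.
  j = 1: C(8,1)·(6)^1 = 8·6 = 48.
  j = 2: C(8,2)·(6)^2 = 28·36 = 1008.
  V_q(n, t) = 1 + 48 + 1008 = 1057.
Step 2: q^n = 7^8 = 5764801.
Step 3: Hamming bound ⌊q^n / V_q(n,t)⌋ = ⌊5764801/1057⌋ = 5453.
Step 4: Compare |C| = 10864 to 5453: violated.
The claimed |C| lies above the Hamming bound, so no 7-ary code of length 8 with d ≥ 5 can have 10864 codewords.


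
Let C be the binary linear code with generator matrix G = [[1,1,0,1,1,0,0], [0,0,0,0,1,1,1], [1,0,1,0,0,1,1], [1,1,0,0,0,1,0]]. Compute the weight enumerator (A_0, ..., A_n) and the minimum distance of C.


Weight distribution: A_0 = 1, A_2 = 1, A_3 = 6, A_4 = 5, A_5 = 2, A_6 = 1. Minimum distance d = 2.

Enumerate all 2^4 = 16 messages m ∈ F_2^4.
For each, compute codeword c = mG in F_2^7, then tally its weight.
  m = 0000 → c = 0000000, weight = 0.
  m = 1000 → c = 1101100, weight = 4.
  m = 0100 → c = 0000111, weight = 3.
  m = 1100 → c = 1101011, weight = 5.
  m = 0010 → c = 1010011, weight = 4.
  m = 1010 → c = 0111111, weight = 6.
  m = 0110 → c = 1010100, weight = 3.
  m = 1110 → c = 0111000, weight = 3.
  m = 0001 → c = 1100010, weight = 3.
  m = 1001 → c = 0001110, weight = 3.
  m = 0101 → c = 1100101, weight = 4.
  m = 1101 → c = 0001001, weight = 2.
  m = 0011 → c = 0110001, weight = 3.
  m = 1011 → c = 1011101, weight = 5.
  m = 0111 → c = 0110110, weight = 4.
  m = 1111 → c = 1011010, weight = 4.
Tally weights:
  weight 0: 1 codewords.
  weight 2: 1 codewords.
  weight 3: 6 codewords.
  weight 4: 5 codewords.
  weight 5: 2 codewords.
  weight 6: 1 codewords.
Minimum distance d = smallest w > 0 with A_w > 0 = 2.
Sanity: Σ A_w = 16 = 2^4 = 16 ✓.


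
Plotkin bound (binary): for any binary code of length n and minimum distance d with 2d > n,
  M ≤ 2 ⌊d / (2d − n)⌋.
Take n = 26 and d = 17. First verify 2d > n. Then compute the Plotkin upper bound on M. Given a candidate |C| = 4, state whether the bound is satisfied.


Plotkin bound M ≤ 4; given |C| = 4 ≤ bound (satisfied).

Check applicability: 2d = 34, n = 26.
2d − n = 8 > 0, so Plotkin applies.
Compute d/(2d−n) = 17/8 ≈ 2.1250.
⌊d/(2d−n)⌋ = 2.
Plotkin bound: M ≤ 2·2 = 4.
Given |C| = 4, check: satisfied.
This |C| is at the Plotkin bound.


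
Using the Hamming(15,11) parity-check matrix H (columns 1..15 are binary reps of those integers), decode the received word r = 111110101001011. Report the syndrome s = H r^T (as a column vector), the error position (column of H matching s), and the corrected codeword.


s = (0, 0, 1, 0)^T, error position = 2, corrected codeword c = 101110101001011

Compute s = H r^T mod 2 one row at a time:
  s_1 = 0 + 1 + 0 + 0 + 1 + 0 + 1 + 1 = 4 ≡ 0 (mod 2).
  s_2 = 1 + 1 + 0 + 1 + 1 + 0 + 1 + 1 = 6 ≡ 0 (mod 2).
  s_3 = 1 + 1 + 0 + 1 + 0 + 0 + 1 + 1 = 5 ≡ 1 (mod 2).
  s_4 = 1 + 1 + 1 + 1 + 1 + 0 + 0 + 1 = 6 ≡ 0 (mod 2).
s = (0, 0, 1, 0)^T — this equals column 2 of H (binary 0010), so error is at position 2.
Correct: flip bit 2 of r = 111110101001011 to get c = 101110101001011.


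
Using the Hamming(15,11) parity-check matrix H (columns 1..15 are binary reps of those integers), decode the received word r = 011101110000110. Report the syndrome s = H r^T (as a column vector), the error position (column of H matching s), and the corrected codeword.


s = (1, 1, 1, 1)^T, error position = 15, corrected codeword c = 011101110000111

Compute s = H r^T mod 2 one row at a time:
  s_1 = 1 + 0 + 0 + 0 + 0 + 1 + 1 + 0 = 3 ≡ 1 (mod 2).
  s_2 = 1 + 0 + 1 + 1 + 0 + 1 + 1 + 0 = 5 ≡ 1 (mod 2).
  s_3 = 1 + 1 + 1 + 1 + 0 + 0 + 1 + 0 = 5 ≡ 1 (mod 2).
  s_4 = 0 + 1 + 0 + 1 + 0 + 0 + 1 + 0 = 3 ≡ 1 (mod 2).
s = (1, 1, 1, 1)^T — this equals column 15 of H (binary 1111), so error is at position 15.
Correct: flip bit 15 of r = 011101110000110 to get c = 011101110000111.


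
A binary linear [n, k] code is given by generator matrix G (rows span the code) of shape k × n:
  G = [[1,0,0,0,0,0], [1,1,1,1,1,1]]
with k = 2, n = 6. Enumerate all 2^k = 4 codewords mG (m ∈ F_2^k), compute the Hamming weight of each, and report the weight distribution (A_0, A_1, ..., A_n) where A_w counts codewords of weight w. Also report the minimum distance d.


Weight distribution: A_0 = 1, A_1 = 1, A_5 = 1, A_6 = 1. Minimum distance d = 1.

Enumerate all 2^2 = 4 messages m ∈ F_2^2.
For each, compute codeword c = mG in F_2^6, then tally its weight.
  m = 00 → c = 000000, weight = 0.
  m = 10 → c = 100000, weight = 1.
  m = 01 → c = 111111, weight = 6.
  m = 11 → c = 011111, weight = 5.
Tally weights:
  weight 0: 1 codewords.
  weight 1: 1 codewords.
  weight 5: 1 codewords.
  weight 6: 1 codewords.
Minimum distance d = smallest w > 0 with A_w > 0 = 1.
Sanity: Σ A_w = 4 = 2^2 = 4 ✓.


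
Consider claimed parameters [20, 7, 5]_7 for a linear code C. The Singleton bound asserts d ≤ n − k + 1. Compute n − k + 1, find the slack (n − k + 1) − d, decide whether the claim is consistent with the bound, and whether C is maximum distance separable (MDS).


Singleton RHS = n − k + 1 = 14, slack = 9, bound satisfied, not MDS.

Singleton bound: d ≤ n − k + 1.
Here n = 20, k = 7, so n − k + 1 = 14.
Given d = 5, check d ≤ 14: YES.
Slack = (n − k + 1) − d = 9.
The code is NOT MDS (slack = 9 > 0).
Description: the claimed parameters are [20, 7, 5]_7; such a code would be non-MDS.


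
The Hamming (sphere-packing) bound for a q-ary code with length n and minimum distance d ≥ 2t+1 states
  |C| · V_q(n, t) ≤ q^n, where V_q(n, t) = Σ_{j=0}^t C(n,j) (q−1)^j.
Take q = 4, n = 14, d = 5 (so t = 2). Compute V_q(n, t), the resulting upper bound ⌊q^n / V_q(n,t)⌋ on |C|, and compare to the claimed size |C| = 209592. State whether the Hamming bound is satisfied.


V_q(n, t) = 862, q^n = 268435456, Hamming bound = 311410, |C| = 209592 ≤ bound (satisfied).

Step 1: Compute V_q(n, t) = Σ_{j=0}^2 C(n, j) (q−1)^j.
  j = 0: C(14,0)·(3)^0 = 1·1 = 1.
  j = 1: C(14,1)·(3)^1 = 14·3 = 42.
  j = 2: C(14,2)·(3)^2 = 91·9 = 819.
  V_q(n, t) = 1 + 42 + 819 = 862.
Step 2: q^n = 4^14 = 268435456.
Step 3: Hamming bound ⌊q^n / V_q(n,t)⌋ = ⌊268435456/862⌋ = 311410.
Step 4: Compare |C| = 209592 to 311410: satisfied.
The claimed |C| lies below the Hamming bound.


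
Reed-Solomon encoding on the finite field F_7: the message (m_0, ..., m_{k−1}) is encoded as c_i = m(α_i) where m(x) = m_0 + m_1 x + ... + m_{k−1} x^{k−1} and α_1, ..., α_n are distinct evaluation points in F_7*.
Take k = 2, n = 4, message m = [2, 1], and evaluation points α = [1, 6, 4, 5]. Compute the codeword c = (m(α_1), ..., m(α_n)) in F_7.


c = [3, 1, 6, 0]

Message polynomial: m(x) = 2 + 1·x (mod 7).
For each evaluation point α_i, compute m(α_i) mod 7:
  α_1 = 1: Horner steps 1 → 3, so m(1) = 3.
  α_2 = 6: Horner steps 1 → 1, so m(6) = 1.
  α_3 = 4: Horner steps 1 → 6, so m(4) = 6.
  α_4 = 5: Horner steps 1 → 0, so m(5) = 0.
Codeword c = [3, 1, 6, 0] ∈ F_7^4.


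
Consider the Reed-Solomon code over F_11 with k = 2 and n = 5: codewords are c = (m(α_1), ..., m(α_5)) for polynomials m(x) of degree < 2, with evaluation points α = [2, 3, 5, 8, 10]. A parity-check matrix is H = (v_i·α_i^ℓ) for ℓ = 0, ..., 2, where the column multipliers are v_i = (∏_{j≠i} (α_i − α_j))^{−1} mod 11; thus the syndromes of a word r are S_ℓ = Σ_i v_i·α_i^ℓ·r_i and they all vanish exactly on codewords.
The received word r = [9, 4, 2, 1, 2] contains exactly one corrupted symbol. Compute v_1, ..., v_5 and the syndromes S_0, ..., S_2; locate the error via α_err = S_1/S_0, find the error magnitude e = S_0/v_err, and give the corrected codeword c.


S = (4, 9, 1), error at position 3, error magnitude e = 8, c = [9, 4, 5, 1, 2].

Step 1: column multipliers v_i = (∏_{j≠i}(α_i − α_j))^{−1} mod 11.
  i = 1 (α = 2): (2−3)(2−5)(2−8)(2−10) = (−1)·(−3)·(−6)·(−8) = 144 ≡ 1, so v_1 = 1^{−1} = 1 (mod 11).
  i = 2 (α = 3): (3−2)(3−5)(3−8)(3−10) = 1·(−2)·(−5)·(−7) = −70 ≡ 7, so v_2 = 7^{−1} = 8 (mod 11).
  i = 3 (α = 5): (5−2)(5−3)(5−8)(5−10) = 3·2·(−3)·(−5) = 90 ≡ 2, so v_3 = 2^{−1} = 6 (mod 11).
  i = 4 (α = 8): (8−2)(8−3)(8−5)(8−10) = 6·5·3·(−2) = −180 ≡ 7, so v_4 = 7^{−1} = 8 (mod 11).
  i = 5 (α = 10): (10−2)(10−3)(10−5)(10−8) = 8·7·5·2 = 560 ≡ 10, so v_5 = 10^{−1} = 10 (mod 11).
  v = [1, 8, 6, 8, 10].
Step 2: syndromes of r = [9, 4, 2, 1, 2] (all sums mod 11).
  S_0 = Σ v_i r_i = 1·9 + 8·4 + 6·2 + 8·1 + 10·2 = 81 ≡ 4.
  S_1 = Σ v_i α_i r_i = 1·2·9 + 8·3·4 + 6·5·2 + 8·8·1 + 10·10·2 = 438 ≡ 9.
  α_i^2 mod 11 = [4, 9, 3, 9, 1].
  S_2 = Σ v_i α_i^2 r_i = 1·4·9 + 8·9·4 + 6·3·2 + 8·9·1 + 10·1·2 = 452 ≡ 1.
  S = (4, 9, 1) ≠ 0, so r is not a codeword (an error is present).
Step 3: locate the error. For a single error e at position i, S_ℓ = v_i·e·α_i^ℓ, so α_err = S_1/S_0.
  S_0^{−1} = 4^{−1} = 3 (mod 11), so α_err = 9·3 = 27 ≡ 5 = α_3. Error position i = 3.
  Consistency check: S_2/S_1 = 1·5 = 5 ≡ 5 = α_err ✓ (single-error assumption holds).
Step 4: error magnitude e = S_0/v_3 = S_0·∏_{j≠3}(α_3 − α_j) = 4·2 = 8 ≡ 8 (mod 11).
Step 5: correct position 3: c_3 = r_3 − e = 2 − 8 ≡ 5 (mod 11). Hence c = [9, 4, 5, 1, 2].
  Check: interpolating c through the α_i gives m(x) = 8 + 6·x (degree < 2) with m(α_i) = c_i for every i, so c is indeed a codeword.


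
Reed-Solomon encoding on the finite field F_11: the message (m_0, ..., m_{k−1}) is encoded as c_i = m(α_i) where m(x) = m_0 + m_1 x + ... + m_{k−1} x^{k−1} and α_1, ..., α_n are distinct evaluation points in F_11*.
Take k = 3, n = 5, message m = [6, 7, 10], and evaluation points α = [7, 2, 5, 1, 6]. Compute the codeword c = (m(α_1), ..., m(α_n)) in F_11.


c = [6, 5, 5, 1, 1]

Message polynomial: m(x) = 6 + 7·x + 10·x^2 (mod 11).
For each evaluation point α_i, compute m(α_i) mod 11:
  α_1 = 7: Horner steps 10 → 0 → 6, so m(7) = 6.
  α_2 = 2: Horner steps 10 → 5 → 5, so m(2) = 5.
  α_3 = 5: Horner steps 10 → 2 → 5, so m(5) = 5.
  α_4 = 1: Horner steps 10 → 6 → 1, so m(1) = 1.
  α_5 = 6: Horner steps 10 → 1 → 1, so m(6) = 1.
Codeword c = [6, 5, 5, 1, 1] ∈ F_11^5.
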